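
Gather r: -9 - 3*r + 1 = -3*r - 8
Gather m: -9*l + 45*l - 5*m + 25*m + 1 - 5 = 36*l + 20*m - 4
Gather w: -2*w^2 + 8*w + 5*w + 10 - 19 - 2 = -2*w^2 + 13*w - 11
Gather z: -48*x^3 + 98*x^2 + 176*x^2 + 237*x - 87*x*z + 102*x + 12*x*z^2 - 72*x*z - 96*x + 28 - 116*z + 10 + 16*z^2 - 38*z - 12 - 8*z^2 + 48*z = -48*x^3 + 274*x^2 + 243*x + z^2*(12*x + 8) + z*(-159*x - 106) + 26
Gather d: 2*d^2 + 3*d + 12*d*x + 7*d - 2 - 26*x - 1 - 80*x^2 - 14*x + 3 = 2*d^2 + d*(12*x + 10) - 80*x^2 - 40*x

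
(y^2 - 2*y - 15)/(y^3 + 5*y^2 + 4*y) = (y^2 - 2*y - 15)/(y*(y^2 + 5*y + 4))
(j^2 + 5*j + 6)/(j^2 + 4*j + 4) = (j + 3)/(j + 2)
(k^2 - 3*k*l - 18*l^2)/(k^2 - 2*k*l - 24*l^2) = (k + 3*l)/(k + 4*l)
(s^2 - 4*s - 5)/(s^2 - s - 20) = (s + 1)/(s + 4)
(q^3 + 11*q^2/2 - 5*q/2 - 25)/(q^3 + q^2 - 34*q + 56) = (2*q^2 + 15*q + 25)/(2*(q^2 + 3*q - 28))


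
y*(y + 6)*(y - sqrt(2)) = y^3 - sqrt(2)*y^2 + 6*y^2 - 6*sqrt(2)*y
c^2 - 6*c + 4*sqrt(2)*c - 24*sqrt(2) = (c - 6)*(c + 4*sqrt(2))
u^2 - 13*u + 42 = (u - 7)*(u - 6)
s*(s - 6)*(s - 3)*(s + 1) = s^4 - 8*s^3 + 9*s^2 + 18*s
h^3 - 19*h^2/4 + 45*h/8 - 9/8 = (h - 3)*(h - 3/2)*(h - 1/4)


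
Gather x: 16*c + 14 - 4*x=16*c - 4*x + 14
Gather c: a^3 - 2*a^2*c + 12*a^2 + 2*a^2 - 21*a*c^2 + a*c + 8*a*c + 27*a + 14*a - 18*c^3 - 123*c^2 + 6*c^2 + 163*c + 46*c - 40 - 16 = a^3 + 14*a^2 + 41*a - 18*c^3 + c^2*(-21*a - 117) + c*(-2*a^2 + 9*a + 209) - 56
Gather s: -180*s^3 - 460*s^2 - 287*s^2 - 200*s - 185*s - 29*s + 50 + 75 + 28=-180*s^3 - 747*s^2 - 414*s + 153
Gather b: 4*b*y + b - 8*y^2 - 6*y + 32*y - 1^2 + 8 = b*(4*y + 1) - 8*y^2 + 26*y + 7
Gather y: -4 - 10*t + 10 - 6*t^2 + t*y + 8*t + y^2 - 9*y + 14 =-6*t^2 - 2*t + y^2 + y*(t - 9) + 20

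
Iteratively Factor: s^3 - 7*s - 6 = (s + 2)*(s^2 - 2*s - 3) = (s + 1)*(s + 2)*(s - 3)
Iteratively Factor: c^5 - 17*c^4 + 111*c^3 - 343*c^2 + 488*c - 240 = (c - 1)*(c^4 - 16*c^3 + 95*c^2 - 248*c + 240) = (c - 3)*(c - 1)*(c^3 - 13*c^2 + 56*c - 80) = (c - 4)*(c - 3)*(c - 1)*(c^2 - 9*c + 20) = (c - 4)^2*(c - 3)*(c - 1)*(c - 5)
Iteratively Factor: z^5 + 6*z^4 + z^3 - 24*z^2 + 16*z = (z - 1)*(z^4 + 7*z^3 + 8*z^2 - 16*z) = (z - 1)*(z + 4)*(z^3 + 3*z^2 - 4*z) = z*(z - 1)*(z + 4)*(z^2 + 3*z - 4) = z*(z - 1)^2*(z + 4)*(z + 4)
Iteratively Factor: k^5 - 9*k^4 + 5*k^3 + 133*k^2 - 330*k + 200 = (k - 2)*(k^4 - 7*k^3 - 9*k^2 + 115*k - 100) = (k - 5)*(k - 2)*(k^3 - 2*k^2 - 19*k + 20) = (k - 5)^2*(k - 2)*(k^2 + 3*k - 4) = (k - 5)^2*(k - 2)*(k - 1)*(k + 4)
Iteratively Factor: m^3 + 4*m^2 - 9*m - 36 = (m + 3)*(m^2 + m - 12) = (m - 3)*(m + 3)*(m + 4)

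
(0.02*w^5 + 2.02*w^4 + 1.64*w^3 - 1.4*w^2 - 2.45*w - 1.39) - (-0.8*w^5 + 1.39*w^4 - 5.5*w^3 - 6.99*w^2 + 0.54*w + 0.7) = 0.82*w^5 + 0.63*w^4 + 7.14*w^3 + 5.59*w^2 - 2.99*w - 2.09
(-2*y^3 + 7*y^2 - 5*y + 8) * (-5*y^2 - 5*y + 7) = 10*y^5 - 25*y^4 - 24*y^3 + 34*y^2 - 75*y + 56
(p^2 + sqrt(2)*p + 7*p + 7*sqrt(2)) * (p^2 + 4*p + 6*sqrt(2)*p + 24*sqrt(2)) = p^4 + 7*sqrt(2)*p^3 + 11*p^3 + 40*p^2 + 77*sqrt(2)*p^2 + 132*p + 196*sqrt(2)*p + 336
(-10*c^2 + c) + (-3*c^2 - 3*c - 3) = -13*c^2 - 2*c - 3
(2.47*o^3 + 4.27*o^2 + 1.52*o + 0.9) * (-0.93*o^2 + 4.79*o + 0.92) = -2.2971*o^5 + 7.8602*o^4 + 21.3121*o^3 + 10.3722*o^2 + 5.7094*o + 0.828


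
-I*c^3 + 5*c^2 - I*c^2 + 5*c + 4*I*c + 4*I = (c + I)*(c + 4*I)*(-I*c - I)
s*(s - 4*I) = s^2 - 4*I*s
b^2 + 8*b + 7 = (b + 1)*(b + 7)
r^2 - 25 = (r - 5)*(r + 5)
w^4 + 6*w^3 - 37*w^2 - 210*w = w*(w - 6)*(w + 5)*(w + 7)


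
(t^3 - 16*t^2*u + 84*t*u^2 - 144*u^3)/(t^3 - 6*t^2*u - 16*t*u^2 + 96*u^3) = (t - 6*u)/(t + 4*u)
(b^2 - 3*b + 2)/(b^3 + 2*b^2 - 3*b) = (b - 2)/(b*(b + 3))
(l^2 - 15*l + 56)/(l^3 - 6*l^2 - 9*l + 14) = (l - 8)/(l^2 + l - 2)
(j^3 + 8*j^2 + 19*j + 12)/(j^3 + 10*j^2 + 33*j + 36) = (j + 1)/(j + 3)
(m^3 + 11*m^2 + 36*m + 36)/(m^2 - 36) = (m^2 + 5*m + 6)/(m - 6)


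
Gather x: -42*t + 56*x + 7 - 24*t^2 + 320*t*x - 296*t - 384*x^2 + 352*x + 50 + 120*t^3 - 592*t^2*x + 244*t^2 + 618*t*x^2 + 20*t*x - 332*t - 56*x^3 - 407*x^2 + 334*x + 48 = 120*t^3 + 220*t^2 - 670*t - 56*x^3 + x^2*(618*t - 791) + x*(-592*t^2 + 340*t + 742) + 105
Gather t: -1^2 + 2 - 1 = 0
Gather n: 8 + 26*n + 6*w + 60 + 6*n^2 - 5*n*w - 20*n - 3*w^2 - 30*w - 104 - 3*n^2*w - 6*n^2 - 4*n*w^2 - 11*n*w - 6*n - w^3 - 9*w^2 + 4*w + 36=-3*n^2*w + n*(-4*w^2 - 16*w) - w^3 - 12*w^2 - 20*w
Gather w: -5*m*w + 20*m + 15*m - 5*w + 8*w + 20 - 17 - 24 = 35*m + w*(3 - 5*m) - 21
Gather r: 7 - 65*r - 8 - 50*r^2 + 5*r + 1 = -50*r^2 - 60*r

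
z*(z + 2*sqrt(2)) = z^2 + 2*sqrt(2)*z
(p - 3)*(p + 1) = p^2 - 2*p - 3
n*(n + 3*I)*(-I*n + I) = -I*n^3 + 3*n^2 + I*n^2 - 3*n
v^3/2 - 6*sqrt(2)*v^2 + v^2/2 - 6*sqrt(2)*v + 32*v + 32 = (v/2 + 1/2)*(v - 8*sqrt(2))*(v - 4*sqrt(2))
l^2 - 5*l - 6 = (l - 6)*(l + 1)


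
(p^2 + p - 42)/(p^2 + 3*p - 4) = (p^2 + p - 42)/(p^2 + 3*p - 4)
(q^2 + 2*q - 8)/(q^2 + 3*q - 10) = (q + 4)/(q + 5)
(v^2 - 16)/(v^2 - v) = (v^2 - 16)/(v*(v - 1))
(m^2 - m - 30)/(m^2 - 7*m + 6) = (m + 5)/(m - 1)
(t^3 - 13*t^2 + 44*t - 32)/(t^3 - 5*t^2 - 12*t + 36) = (t^3 - 13*t^2 + 44*t - 32)/(t^3 - 5*t^2 - 12*t + 36)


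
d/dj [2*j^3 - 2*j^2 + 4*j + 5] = 6*j^2 - 4*j + 4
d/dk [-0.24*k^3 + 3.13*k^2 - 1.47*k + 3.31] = -0.72*k^2 + 6.26*k - 1.47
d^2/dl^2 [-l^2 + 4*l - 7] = -2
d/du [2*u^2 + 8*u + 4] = 4*u + 8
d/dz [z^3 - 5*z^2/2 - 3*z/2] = 3*z^2 - 5*z - 3/2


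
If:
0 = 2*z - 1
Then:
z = 1/2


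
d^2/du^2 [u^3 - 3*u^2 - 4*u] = 6*u - 6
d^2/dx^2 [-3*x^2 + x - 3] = -6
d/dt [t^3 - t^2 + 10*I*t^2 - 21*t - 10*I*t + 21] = 3*t^2 + t*(-2 + 20*I) - 21 - 10*I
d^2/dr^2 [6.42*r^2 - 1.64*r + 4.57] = 12.8400000000000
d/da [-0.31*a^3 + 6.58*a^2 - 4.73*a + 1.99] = -0.93*a^2 + 13.16*a - 4.73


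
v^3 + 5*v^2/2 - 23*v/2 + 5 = (v - 2)*(v - 1/2)*(v + 5)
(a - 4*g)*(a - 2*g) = a^2 - 6*a*g + 8*g^2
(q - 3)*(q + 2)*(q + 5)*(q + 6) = q^4 + 10*q^3 + 13*q^2 - 96*q - 180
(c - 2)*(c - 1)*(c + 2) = c^3 - c^2 - 4*c + 4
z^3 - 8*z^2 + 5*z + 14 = (z - 7)*(z - 2)*(z + 1)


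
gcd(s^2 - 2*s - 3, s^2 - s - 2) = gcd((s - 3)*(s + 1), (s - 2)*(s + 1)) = s + 1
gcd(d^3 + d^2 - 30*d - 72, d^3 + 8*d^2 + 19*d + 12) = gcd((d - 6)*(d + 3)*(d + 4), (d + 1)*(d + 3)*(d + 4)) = d^2 + 7*d + 12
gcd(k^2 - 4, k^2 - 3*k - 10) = k + 2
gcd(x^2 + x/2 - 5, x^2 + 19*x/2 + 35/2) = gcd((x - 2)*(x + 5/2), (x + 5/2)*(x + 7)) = x + 5/2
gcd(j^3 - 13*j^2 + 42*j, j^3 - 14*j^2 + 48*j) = j^2 - 6*j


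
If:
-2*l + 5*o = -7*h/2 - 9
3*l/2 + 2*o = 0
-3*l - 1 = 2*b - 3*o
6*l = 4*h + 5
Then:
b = -793/32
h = 101/8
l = 37/4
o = -111/16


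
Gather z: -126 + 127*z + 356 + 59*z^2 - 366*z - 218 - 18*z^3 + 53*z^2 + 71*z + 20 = -18*z^3 + 112*z^2 - 168*z + 32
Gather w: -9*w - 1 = -9*w - 1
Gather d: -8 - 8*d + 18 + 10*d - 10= 2*d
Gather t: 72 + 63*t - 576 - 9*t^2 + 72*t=-9*t^2 + 135*t - 504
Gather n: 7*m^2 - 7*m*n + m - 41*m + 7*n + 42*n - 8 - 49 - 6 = 7*m^2 - 40*m + n*(49 - 7*m) - 63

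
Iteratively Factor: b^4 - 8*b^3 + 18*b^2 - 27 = (b - 3)*(b^3 - 5*b^2 + 3*b + 9) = (b - 3)^2*(b^2 - 2*b - 3) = (b - 3)^2*(b + 1)*(b - 3)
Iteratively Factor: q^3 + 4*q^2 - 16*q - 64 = (q - 4)*(q^2 + 8*q + 16) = (q - 4)*(q + 4)*(q + 4)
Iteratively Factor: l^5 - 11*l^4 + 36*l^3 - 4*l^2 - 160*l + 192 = (l - 2)*(l^4 - 9*l^3 + 18*l^2 + 32*l - 96) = (l - 4)*(l - 2)*(l^3 - 5*l^2 - 2*l + 24) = (l - 4)*(l - 3)*(l - 2)*(l^2 - 2*l - 8) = (l - 4)*(l - 3)*(l - 2)*(l + 2)*(l - 4)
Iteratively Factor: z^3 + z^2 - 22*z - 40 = (z + 2)*(z^2 - z - 20) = (z + 2)*(z + 4)*(z - 5)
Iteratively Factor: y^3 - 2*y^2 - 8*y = (y)*(y^2 - 2*y - 8) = y*(y - 4)*(y + 2)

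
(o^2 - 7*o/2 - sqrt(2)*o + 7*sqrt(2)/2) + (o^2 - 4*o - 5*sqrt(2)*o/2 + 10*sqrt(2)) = 2*o^2 - 15*o/2 - 7*sqrt(2)*o/2 + 27*sqrt(2)/2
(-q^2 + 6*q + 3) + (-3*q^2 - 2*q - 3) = -4*q^2 + 4*q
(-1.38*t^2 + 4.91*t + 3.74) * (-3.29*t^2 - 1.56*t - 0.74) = 4.5402*t^4 - 14.0011*t^3 - 18.943*t^2 - 9.4678*t - 2.7676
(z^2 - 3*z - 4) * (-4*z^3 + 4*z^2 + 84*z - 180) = -4*z^5 + 16*z^4 + 88*z^3 - 448*z^2 + 204*z + 720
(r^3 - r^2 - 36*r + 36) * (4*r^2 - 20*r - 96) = 4*r^5 - 24*r^4 - 220*r^3 + 960*r^2 + 2736*r - 3456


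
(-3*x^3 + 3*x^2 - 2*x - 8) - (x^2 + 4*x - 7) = -3*x^3 + 2*x^2 - 6*x - 1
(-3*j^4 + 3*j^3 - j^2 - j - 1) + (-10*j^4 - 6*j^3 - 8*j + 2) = -13*j^4 - 3*j^3 - j^2 - 9*j + 1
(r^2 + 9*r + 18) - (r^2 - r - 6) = 10*r + 24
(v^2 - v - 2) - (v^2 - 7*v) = 6*v - 2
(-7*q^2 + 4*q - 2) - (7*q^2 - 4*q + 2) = -14*q^2 + 8*q - 4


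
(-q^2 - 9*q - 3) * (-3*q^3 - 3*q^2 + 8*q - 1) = 3*q^5 + 30*q^4 + 28*q^3 - 62*q^2 - 15*q + 3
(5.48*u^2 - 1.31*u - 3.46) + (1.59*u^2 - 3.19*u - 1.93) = 7.07*u^2 - 4.5*u - 5.39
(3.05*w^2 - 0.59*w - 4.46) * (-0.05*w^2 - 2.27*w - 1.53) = -0.1525*w^4 - 6.894*w^3 - 3.1042*w^2 + 11.0269*w + 6.8238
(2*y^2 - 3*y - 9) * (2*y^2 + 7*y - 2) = 4*y^4 + 8*y^3 - 43*y^2 - 57*y + 18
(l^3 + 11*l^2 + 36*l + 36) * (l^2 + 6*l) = l^5 + 17*l^4 + 102*l^3 + 252*l^2 + 216*l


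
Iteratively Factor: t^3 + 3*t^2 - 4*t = (t + 4)*(t^2 - t) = t*(t + 4)*(t - 1)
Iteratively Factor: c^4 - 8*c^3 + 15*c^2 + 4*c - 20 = (c + 1)*(c^3 - 9*c^2 + 24*c - 20) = (c - 5)*(c + 1)*(c^2 - 4*c + 4) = (c - 5)*(c - 2)*(c + 1)*(c - 2)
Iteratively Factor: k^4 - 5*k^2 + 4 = (k + 2)*(k^3 - 2*k^2 - k + 2) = (k + 1)*(k + 2)*(k^2 - 3*k + 2) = (k - 1)*(k + 1)*(k + 2)*(k - 2)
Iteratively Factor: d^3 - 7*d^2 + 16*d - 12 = (d - 2)*(d^2 - 5*d + 6) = (d - 2)^2*(d - 3)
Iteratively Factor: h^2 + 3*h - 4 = (h - 1)*(h + 4)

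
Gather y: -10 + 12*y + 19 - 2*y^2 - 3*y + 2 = -2*y^2 + 9*y + 11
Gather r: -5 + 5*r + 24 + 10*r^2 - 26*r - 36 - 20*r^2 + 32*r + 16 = -10*r^2 + 11*r - 1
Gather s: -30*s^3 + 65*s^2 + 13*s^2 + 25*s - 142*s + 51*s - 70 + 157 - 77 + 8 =-30*s^3 + 78*s^2 - 66*s + 18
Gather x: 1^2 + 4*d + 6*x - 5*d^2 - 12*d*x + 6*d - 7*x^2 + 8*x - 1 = -5*d^2 + 10*d - 7*x^2 + x*(14 - 12*d)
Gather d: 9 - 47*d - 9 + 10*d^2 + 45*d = 10*d^2 - 2*d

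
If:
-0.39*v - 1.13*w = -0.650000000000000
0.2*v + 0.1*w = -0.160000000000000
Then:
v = -1.31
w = 1.03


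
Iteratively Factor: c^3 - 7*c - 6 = (c - 3)*(c^2 + 3*c + 2) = (c - 3)*(c + 1)*(c + 2)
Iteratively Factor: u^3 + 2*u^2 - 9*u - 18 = (u - 3)*(u^2 + 5*u + 6) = (u - 3)*(u + 2)*(u + 3)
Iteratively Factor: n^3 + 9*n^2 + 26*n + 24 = (n + 4)*(n^2 + 5*n + 6) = (n + 3)*(n + 4)*(n + 2)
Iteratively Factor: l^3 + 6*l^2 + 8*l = (l)*(l^2 + 6*l + 8) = l*(l + 2)*(l + 4)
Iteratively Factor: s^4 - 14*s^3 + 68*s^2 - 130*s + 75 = (s - 1)*(s^3 - 13*s^2 + 55*s - 75) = (s - 5)*(s - 1)*(s^2 - 8*s + 15) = (s - 5)*(s - 3)*(s - 1)*(s - 5)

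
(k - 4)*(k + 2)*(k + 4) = k^3 + 2*k^2 - 16*k - 32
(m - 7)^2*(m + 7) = m^3 - 7*m^2 - 49*m + 343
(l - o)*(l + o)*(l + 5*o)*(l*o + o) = l^4*o + 5*l^3*o^2 + l^3*o - l^2*o^3 + 5*l^2*o^2 - 5*l*o^4 - l*o^3 - 5*o^4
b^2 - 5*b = b*(b - 5)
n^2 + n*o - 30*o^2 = (n - 5*o)*(n + 6*o)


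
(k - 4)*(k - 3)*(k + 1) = k^3 - 6*k^2 + 5*k + 12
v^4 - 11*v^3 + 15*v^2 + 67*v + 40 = (v - 8)*(v - 5)*(v + 1)^2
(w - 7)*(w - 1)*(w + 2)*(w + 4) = w^4 - 2*w^3 - 33*w^2 - 22*w + 56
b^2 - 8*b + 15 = (b - 5)*(b - 3)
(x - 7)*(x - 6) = x^2 - 13*x + 42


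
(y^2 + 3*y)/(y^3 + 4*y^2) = (y + 3)/(y*(y + 4))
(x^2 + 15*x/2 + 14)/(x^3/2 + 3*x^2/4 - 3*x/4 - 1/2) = 2*(2*x^2 + 15*x + 28)/(2*x^3 + 3*x^2 - 3*x - 2)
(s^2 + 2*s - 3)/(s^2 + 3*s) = (s - 1)/s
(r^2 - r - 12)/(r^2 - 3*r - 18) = (r - 4)/(r - 6)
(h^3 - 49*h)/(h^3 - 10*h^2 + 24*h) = (h^2 - 49)/(h^2 - 10*h + 24)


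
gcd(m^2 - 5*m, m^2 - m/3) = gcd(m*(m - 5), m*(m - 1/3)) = m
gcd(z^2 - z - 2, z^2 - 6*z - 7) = z + 1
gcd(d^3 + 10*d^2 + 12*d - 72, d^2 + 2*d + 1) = 1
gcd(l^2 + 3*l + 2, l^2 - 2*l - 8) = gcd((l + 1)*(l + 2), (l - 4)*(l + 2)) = l + 2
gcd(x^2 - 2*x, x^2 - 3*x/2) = x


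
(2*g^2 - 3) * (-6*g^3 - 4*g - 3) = -12*g^5 + 10*g^3 - 6*g^2 + 12*g + 9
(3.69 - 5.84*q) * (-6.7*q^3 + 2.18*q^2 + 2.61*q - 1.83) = 39.128*q^4 - 37.4542*q^3 - 7.1982*q^2 + 20.3181*q - 6.7527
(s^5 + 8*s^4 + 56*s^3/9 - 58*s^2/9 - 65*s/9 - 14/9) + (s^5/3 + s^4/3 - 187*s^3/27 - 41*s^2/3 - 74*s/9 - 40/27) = 4*s^5/3 + 25*s^4/3 - 19*s^3/27 - 181*s^2/9 - 139*s/9 - 82/27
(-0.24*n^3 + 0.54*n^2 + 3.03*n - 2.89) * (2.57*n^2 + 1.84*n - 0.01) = -0.6168*n^5 + 0.9462*n^4 + 8.7831*n^3 - 1.8575*n^2 - 5.3479*n + 0.0289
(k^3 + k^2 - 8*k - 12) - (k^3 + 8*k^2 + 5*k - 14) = -7*k^2 - 13*k + 2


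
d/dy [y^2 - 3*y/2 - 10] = 2*y - 3/2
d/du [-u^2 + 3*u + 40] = 3 - 2*u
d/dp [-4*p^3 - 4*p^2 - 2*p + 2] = -12*p^2 - 8*p - 2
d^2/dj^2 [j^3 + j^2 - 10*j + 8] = 6*j + 2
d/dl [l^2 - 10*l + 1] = 2*l - 10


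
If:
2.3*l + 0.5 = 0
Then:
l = -0.22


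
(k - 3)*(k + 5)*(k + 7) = k^3 + 9*k^2 - k - 105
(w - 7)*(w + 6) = w^2 - w - 42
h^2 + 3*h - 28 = (h - 4)*(h + 7)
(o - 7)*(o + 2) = o^2 - 5*o - 14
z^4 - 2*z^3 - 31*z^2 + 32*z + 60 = (z - 6)*(z - 2)*(z + 1)*(z + 5)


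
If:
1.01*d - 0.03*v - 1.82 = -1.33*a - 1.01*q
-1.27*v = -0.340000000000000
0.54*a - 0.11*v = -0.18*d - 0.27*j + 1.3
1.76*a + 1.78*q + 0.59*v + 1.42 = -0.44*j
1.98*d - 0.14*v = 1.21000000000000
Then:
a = 3.87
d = 0.63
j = -3.23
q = -3.91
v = 0.27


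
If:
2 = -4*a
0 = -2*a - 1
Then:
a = -1/2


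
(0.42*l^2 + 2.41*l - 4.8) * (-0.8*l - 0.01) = -0.336*l^3 - 1.9322*l^2 + 3.8159*l + 0.048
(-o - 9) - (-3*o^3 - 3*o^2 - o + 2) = 3*o^3 + 3*o^2 - 11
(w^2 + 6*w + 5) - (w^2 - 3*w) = 9*w + 5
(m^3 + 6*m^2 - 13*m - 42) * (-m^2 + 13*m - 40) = -m^5 + 7*m^4 + 51*m^3 - 367*m^2 - 26*m + 1680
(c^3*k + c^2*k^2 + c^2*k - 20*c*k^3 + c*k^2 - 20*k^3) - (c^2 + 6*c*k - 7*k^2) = c^3*k + c^2*k^2 + c^2*k - c^2 - 20*c*k^3 + c*k^2 - 6*c*k - 20*k^3 + 7*k^2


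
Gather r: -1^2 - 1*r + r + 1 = 0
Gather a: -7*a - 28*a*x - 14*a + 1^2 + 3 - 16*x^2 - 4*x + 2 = a*(-28*x - 21) - 16*x^2 - 4*x + 6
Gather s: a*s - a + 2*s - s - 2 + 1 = -a + s*(a + 1) - 1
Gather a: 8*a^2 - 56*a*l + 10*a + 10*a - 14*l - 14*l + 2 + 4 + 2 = 8*a^2 + a*(20 - 56*l) - 28*l + 8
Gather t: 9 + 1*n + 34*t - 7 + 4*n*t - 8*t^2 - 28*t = n - 8*t^2 + t*(4*n + 6) + 2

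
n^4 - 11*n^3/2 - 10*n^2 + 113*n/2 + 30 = (n - 5)*(n - 4)*(n + 1/2)*(n + 3)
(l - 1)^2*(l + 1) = l^3 - l^2 - l + 1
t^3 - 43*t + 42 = (t - 6)*(t - 1)*(t + 7)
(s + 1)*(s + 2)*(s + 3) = s^3 + 6*s^2 + 11*s + 6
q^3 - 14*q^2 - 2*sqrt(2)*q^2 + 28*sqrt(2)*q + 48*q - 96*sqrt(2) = (q - 8)*(q - 6)*(q - 2*sqrt(2))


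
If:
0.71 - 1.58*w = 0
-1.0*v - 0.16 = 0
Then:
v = -0.16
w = 0.45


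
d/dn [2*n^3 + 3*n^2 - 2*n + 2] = 6*n^2 + 6*n - 2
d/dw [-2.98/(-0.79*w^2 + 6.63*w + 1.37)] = (19.7574 - 4.7084*w)/(-0.79*w^2 + 6.63*w + 1.37)^2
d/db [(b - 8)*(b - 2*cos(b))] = b + (b - 8)*(2*sin(b) + 1) - 2*cos(b)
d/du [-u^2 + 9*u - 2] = 9 - 2*u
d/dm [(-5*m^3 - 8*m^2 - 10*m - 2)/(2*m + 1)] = (-20*m^3 - 31*m^2 - 16*m - 6)/(4*m^2 + 4*m + 1)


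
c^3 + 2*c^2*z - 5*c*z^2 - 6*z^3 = (c - 2*z)*(c + z)*(c + 3*z)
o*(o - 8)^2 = o^3 - 16*o^2 + 64*o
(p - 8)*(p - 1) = p^2 - 9*p + 8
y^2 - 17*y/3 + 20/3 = (y - 4)*(y - 5/3)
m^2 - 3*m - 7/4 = (m - 7/2)*(m + 1/2)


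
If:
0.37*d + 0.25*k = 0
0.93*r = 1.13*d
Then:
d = 0.823008849557522*r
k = -1.21805309734513*r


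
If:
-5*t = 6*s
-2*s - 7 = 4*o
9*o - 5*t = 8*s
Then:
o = -7/13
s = -63/26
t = 189/65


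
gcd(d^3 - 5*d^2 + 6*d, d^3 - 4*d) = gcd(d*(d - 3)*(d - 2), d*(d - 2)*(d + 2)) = d^2 - 2*d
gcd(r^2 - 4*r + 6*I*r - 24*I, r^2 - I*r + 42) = r + 6*I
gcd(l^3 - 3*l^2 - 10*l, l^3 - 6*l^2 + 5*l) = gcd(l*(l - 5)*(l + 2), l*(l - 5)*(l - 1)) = l^2 - 5*l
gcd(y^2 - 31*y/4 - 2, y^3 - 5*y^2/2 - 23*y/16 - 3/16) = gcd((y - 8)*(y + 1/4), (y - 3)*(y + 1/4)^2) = y + 1/4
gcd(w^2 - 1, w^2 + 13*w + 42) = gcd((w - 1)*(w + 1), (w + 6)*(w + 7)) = 1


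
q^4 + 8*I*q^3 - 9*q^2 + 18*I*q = q*(q - I)*(q + 3*I)*(q + 6*I)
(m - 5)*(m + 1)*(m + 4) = m^3 - 21*m - 20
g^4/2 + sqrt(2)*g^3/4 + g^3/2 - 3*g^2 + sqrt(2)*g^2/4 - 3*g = g*(g/2 + sqrt(2))*(g + 1)*(g - 3*sqrt(2)/2)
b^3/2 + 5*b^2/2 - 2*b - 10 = (b/2 + 1)*(b - 2)*(b + 5)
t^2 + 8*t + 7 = (t + 1)*(t + 7)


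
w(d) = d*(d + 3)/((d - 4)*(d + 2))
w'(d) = d/((d - 4)*(d + 2)) - d*(d + 3)/((d - 4)*(d + 2)^2) - d*(d + 3)/((d - 4)^2*(d + 2)) + (d + 3)/((d - 4)*(d + 2)) = (-5*d^2 - 16*d - 24)/(d^4 - 4*d^3 - 12*d^2 + 32*d + 64)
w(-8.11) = 0.56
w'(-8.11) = -0.04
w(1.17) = -0.54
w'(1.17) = -0.62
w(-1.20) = 0.52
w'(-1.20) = -0.69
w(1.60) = -0.85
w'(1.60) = -0.84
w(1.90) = -1.14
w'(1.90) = -1.08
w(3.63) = -11.55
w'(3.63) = -34.10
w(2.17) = -1.47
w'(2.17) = -1.41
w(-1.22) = 0.53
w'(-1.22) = -0.72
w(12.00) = 1.61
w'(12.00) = -0.07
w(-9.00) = 0.59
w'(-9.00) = -0.03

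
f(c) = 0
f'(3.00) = 0.00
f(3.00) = 0.00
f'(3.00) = 0.00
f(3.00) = 0.00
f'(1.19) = 0.00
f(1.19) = 0.00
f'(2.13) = 0.00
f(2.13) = 0.00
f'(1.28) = 0.00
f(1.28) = 0.00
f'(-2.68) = 0.00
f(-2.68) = 0.00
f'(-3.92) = 0.00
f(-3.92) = 0.00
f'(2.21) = 0.00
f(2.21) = 0.00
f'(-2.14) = 0.00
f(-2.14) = 0.00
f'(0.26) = 0.00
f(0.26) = 0.00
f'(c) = 0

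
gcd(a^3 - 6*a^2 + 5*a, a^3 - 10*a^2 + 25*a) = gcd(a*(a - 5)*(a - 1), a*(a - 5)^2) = a^2 - 5*a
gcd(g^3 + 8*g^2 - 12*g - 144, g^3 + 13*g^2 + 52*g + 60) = g + 6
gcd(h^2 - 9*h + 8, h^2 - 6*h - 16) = h - 8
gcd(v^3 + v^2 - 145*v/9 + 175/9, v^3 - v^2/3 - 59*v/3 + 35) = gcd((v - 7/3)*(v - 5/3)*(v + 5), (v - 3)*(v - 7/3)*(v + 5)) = v^2 + 8*v/3 - 35/3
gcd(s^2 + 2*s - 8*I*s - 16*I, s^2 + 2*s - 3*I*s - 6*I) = s + 2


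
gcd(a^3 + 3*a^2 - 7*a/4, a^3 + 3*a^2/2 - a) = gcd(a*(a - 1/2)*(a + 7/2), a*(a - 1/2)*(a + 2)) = a^2 - a/2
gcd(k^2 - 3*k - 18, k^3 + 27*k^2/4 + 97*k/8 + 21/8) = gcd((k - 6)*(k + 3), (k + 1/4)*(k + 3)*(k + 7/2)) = k + 3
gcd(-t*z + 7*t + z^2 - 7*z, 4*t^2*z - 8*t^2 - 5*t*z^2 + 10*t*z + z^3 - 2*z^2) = -t + z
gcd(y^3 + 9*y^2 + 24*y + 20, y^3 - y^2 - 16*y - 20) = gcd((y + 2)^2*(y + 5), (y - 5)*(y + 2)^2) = y^2 + 4*y + 4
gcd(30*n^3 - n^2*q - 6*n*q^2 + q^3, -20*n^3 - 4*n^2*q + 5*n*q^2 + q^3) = 2*n + q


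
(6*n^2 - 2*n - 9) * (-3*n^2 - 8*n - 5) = -18*n^4 - 42*n^3 + 13*n^2 + 82*n + 45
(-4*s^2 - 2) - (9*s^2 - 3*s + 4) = -13*s^2 + 3*s - 6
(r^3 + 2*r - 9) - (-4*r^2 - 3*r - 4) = r^3 + 4*r^2 + 5*r - 5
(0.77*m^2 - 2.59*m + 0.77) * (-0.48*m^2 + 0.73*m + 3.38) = -0.3696*m^4 + 1.8053*m^3 + 0.3423*m^2 - 8.1921*m + 2.6026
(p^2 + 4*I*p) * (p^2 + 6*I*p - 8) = p^4 + 10*I*p^3 - 32*p^2 - 32*I*p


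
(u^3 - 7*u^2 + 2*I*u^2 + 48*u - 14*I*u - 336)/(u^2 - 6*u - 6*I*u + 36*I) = (u^2 + u*(-7 + 8*I) - 56*I)/(u - 6)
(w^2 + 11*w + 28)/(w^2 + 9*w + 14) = (w + 4)/(w + 2)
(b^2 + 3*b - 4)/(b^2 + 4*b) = (b - 1)/b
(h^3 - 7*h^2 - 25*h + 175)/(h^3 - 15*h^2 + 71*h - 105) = (h + 5)/(h - 3)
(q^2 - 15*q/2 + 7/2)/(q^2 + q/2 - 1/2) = (q - 7)/(q + 1)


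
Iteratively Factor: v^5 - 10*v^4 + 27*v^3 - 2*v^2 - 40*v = (v - 4)*(v^4 - 6*v^3 + 3*v^2 + 10*v) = (v - 5)*(v - 4)*(v^3 - v^2 - 2*v) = v*(v - 5)*(v - 4)*(v^2 - v - 2) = v*(v - 5)*(v - 4)*(v + 1)*(v - 2)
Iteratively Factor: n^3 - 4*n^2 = (n)*(n^2 - 4*n) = n*(n - 4)*(n)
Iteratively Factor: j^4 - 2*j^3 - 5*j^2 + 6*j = (j)*(j^3 - 2*j^2 - 5*j + 6) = j*(j + 2)*(j^2 - 4*j + 3) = j*(j - 3)*(j + 2)*(j - 1)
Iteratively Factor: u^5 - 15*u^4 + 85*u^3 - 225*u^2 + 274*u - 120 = (u - 2)*(u^4 - 13*u^3 + 59*u^2 - 107*u + 60) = (u - 5)*(u - 2)*(u^3 - 8*u^2 + 19*u - 12) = (u - 5)*(u - 2)*(u - 1)*(u^2 - 7*u + 12) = (u - 5)*(u - 3)*(u - 2)*(u - 1)*(u - 4)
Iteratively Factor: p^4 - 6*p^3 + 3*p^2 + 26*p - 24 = (p - 1)*(p^3 - 5*p^2 - 2*p + 24) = (p - 1)*(p + 2)*(p^2 - 7*p + 12) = (p - 4)*(p - 1)*(p + 2)*(p - 3)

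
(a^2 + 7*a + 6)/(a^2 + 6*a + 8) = (a^2 + 7*a + 6)/(a^2 + 6*a + 8)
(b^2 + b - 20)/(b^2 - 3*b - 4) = (b + 5)/(b + 1)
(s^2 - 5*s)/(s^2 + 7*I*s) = (s - 5)/(s + 7*I)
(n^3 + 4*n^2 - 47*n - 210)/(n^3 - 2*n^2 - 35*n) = (n + 6)/n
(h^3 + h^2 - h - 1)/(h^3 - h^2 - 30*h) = (-h^3 - h^2 + h + 1)/(h*(-h^2 + h + 30))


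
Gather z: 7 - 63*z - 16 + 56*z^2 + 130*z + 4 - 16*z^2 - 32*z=40*z^2 + 35*z - 5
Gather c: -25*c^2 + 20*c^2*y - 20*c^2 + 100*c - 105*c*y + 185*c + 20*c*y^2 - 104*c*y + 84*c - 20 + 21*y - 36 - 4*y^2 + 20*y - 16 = c^2*(20*y - 45) + c*(20*y^2 - 209*y + 369) - 4*y^2 + 41*y - 72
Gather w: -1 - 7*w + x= -7*w + x - 1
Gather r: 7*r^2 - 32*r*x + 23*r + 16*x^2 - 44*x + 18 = 7*r^2 + r*(23 - 32*x) + 16*x^2 - 44*x + 18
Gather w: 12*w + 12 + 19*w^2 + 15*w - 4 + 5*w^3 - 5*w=5*w^3 + 19*w^2 + 22*w + 8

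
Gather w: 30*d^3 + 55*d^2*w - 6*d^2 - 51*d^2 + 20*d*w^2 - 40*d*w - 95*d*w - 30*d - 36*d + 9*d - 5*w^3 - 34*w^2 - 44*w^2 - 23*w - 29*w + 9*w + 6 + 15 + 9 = 30*d^3 - 57*d^2 - 57*d - 5*w^3 + w^2*(20*d - 78) + w*(55*d^2 - 135*d - 43) + 30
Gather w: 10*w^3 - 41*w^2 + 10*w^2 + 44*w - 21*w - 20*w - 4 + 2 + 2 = 10*w^3 - 31*w^2 + 3*w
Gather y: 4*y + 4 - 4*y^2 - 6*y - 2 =-4*y^2 - 2*y + 2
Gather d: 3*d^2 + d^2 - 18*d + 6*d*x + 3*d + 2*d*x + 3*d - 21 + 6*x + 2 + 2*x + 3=4*d^2 + d*(8*x - 12) + 8*x - 16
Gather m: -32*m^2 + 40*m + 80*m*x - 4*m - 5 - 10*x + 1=-32*m^2 + m*(80*x + 36) - 10*x - 4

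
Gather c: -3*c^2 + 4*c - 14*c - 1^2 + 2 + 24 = -3*c^2 - 10*c + 25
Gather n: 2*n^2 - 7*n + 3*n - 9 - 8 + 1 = 2*n^2 - 4*n - 16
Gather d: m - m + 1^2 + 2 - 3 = 0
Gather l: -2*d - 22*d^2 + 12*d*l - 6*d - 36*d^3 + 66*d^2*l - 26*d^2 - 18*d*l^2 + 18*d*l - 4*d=-36*d^3 - 48*d^2 - 18*d*l^2 - 12*d + l*(66*d^2 + 30*d)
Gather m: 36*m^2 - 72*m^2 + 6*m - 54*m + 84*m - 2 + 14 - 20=-36*m^2 + 36*m - 8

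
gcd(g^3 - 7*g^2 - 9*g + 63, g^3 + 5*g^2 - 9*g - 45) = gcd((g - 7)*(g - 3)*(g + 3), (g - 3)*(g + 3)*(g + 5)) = g^2 - 9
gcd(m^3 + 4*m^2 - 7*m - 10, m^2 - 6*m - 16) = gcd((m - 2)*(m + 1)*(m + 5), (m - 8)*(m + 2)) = 1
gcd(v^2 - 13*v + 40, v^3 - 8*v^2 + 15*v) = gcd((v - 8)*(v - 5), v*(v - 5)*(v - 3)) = v - 5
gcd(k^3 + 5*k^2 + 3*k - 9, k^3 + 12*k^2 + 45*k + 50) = 1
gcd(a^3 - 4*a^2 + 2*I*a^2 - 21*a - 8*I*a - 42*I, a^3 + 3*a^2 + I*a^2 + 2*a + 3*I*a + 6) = a^2 + a*(3 + 2*I) + 6*I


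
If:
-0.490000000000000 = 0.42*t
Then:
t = -1.17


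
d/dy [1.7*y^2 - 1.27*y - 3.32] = 3.4*y - 1.27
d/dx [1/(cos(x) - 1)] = sin(x)/(cos(x) - 1)^2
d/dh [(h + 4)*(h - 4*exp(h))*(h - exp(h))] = (1 - exp(h))*(h + 4)*(h - 4*exp(h)) - (h + 4)*(h - exp(h))*(4*exp(h) - 1) + (h - 4*exp(h))*(h - exp(h))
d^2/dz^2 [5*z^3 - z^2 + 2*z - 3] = 30*z - 2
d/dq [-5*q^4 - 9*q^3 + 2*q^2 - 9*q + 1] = -20*q^3 - 27*q^2 + 4*q - 9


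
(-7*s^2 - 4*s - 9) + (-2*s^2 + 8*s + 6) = -9*s^2 + 4*s - 3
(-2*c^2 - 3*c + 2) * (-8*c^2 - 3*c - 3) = 16*c^4 + 30*c^3 - c^2 + 3*c - 6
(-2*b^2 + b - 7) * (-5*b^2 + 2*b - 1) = 10*b^4 - 9*b^3 + 39*b^2 - 15*b + 7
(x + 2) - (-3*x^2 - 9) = 3*x^2 + x + 11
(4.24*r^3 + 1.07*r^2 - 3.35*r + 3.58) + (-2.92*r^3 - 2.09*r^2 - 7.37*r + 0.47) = 1.32*r^3 - 1.02*r^2 - 10.72*r + 4.05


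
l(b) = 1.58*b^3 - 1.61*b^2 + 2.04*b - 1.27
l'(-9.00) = 414.96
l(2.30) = 14.13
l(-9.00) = -1301.86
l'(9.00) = 357.00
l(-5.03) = -253.34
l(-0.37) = -2.33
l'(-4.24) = 100.91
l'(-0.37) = 3.88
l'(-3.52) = 72.10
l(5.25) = 193.70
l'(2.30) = 19.71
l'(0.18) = 1.61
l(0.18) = -0.95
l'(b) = 4.74*b^2 - 3.22*b + 2.04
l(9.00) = 1038.50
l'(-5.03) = 138.16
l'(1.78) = 11.33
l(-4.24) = -159.30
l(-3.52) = -97.31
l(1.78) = 6.17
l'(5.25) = 115.78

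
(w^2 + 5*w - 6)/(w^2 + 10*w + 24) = (w - 1)/(w + 4)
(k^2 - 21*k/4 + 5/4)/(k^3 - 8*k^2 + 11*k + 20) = (k - 1/4)/(k^2 - 3*k - 4)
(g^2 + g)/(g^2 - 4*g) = (g + 1)/(g - 4)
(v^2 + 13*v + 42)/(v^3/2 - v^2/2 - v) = 2*(v^2 + 13*v + 42)/(v*(v^2 - v - 2))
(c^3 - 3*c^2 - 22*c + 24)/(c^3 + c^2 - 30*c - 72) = (c - 1)/(c + 3)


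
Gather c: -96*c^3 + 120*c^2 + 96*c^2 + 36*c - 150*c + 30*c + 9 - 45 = -96*c^3 + 216*c^2 - 84*c - 36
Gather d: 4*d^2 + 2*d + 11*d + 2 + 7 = 4*d^2 + 13*d + 9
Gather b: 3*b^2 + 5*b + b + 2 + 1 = 3*b^2 + 6*b + 3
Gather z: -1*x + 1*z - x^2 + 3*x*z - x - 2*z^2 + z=-x^2 - 2*x - 2*z^2 + z*(3*x + 2)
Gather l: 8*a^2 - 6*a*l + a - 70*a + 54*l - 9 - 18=8*a^2 - 69*a + l*(54 - 6*a) - 27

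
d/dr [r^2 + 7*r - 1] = 2*r + 7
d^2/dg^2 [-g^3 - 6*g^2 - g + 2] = -6*g - 12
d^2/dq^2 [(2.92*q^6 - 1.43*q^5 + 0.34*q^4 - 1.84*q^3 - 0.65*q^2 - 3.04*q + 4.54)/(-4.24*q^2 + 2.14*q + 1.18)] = (-629.935104*q^8 + 949.095168*q^7 + 9.44031999999987*q^6 - 385.61832*q^5 - 12.779016*q^4 + 182.449744*q^3 - 448.000128*q^2 + 353.795328*q - 100.55492)/(76.225024*q^6 - 115.416192*q^5 - 5.388192*q^4 + 54.440744*q^3 + 1.499544*q^2 - 8.939208*q - 1.643032)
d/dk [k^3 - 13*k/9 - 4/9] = 3*k^2 - 13/9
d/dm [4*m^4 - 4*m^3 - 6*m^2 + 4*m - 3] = 16*m^3 - 12*m^2 - 12*m + 4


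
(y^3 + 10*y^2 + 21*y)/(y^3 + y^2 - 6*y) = (y + 7)/(y - 2)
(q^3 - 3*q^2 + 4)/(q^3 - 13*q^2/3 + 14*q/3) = 3*(q^2 - q - 2)/(q*(3*q - 7))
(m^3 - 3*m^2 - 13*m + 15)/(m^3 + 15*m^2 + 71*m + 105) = (m^2 - 6*m + 5)/(m^2 + 12*m + 35)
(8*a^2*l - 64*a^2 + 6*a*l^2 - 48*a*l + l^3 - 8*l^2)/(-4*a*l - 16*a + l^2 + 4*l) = (-8*a^2*l + 64*a^2 - 6*a*l^2 + 48*a*l - l^3 + 8*l^2)/(4*a*l + 16*a - l^2 - 4*l)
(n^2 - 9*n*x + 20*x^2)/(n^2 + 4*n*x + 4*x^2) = (n^2 - 9*n*x + 20*x^2)/(n^2 + 4*n*x + 4*x^2)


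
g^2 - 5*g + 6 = (g - 3)*(g - 2)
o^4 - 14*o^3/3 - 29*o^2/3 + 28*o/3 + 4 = (o - 6)*(o - 1)*(o + 1/3)*(o + 2)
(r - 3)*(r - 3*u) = r^2 - 3*r*u - 3*r + 9*u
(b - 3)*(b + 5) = b^2 + 2*b - 15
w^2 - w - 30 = (w - 6)*(w + 5)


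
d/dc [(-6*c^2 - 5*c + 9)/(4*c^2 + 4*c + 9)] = (-4*c^2 - 180*c - 81)/(16*c^4 + 32*c^3 + 88*c^2 + 72*c + 81)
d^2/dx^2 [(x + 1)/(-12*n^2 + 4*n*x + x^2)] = 2*(4*(2*n + x)^2*(x + 1) - (4*n + 3*x + 1)*(-12*n^2 + 4*n*x + x^2))/(-12*n^2 + 4*n*x + x^2)^3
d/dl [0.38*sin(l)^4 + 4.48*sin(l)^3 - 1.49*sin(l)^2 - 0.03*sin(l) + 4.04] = (1.52*sin(l)^3 + 13.44*sin(l)^2 - 2.98*sin(l) - 0.03)*cos(l)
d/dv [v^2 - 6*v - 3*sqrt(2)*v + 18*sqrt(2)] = 2*v - 6 - 3*sqrt(2)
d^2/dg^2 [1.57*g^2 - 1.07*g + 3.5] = 3.14000000000000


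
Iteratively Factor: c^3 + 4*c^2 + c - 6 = (c + 3)*(c^2 + c - 2) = (c + 2)*(c + 3)*(c - 1)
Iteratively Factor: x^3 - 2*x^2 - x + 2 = (x + 1)*(x^2 - 3*x + 2) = (x - 1)*(x + 1)*(x - 2)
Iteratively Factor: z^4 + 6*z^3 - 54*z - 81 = (z + 3)*(z^3 + 3*z^2 - 9*z - 27) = (z - 3)*(z + 3)*(z^2 + 6*z + 9) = (z - 3)*(z + 3)^2*(z + 3)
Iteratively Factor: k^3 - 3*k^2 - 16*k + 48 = (k - 4)*(k^2 + k - 12) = (k - 4)*(k - 3)*(k + 4)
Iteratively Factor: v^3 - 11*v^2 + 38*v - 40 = (v - 5)*(v^2 - 6*v + 8) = (v - 5)*(v - 4)*(v - 2)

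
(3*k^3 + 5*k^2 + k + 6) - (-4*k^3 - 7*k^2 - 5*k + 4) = 7*k^3 + 12*k^2 + 6*k + 2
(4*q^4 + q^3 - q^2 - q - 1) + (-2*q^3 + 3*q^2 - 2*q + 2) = 4*q^4 - q^3 + 2*q^2 - 3*q + 1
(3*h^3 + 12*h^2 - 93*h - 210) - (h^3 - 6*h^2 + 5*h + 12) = 2*h^3 + 18*h^2 - 98*h - 222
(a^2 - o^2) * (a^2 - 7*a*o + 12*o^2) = a^4 - 7*a^3*o + 11*a^2*o^2 + 7*a*o^3 - 12*o^4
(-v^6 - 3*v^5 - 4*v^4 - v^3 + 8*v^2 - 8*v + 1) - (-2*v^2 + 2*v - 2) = -v^6 - 3*v^5 - 4*v^4 - v^3 + 10*v^2 - 10*v + 3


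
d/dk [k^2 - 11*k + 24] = 2*k - 11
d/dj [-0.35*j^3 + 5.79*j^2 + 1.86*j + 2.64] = -1.05*j^2 + 11.58*j + 1.86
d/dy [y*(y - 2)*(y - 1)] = 3*y^2 - 6*y + 2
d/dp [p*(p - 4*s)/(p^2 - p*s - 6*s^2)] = (-p*(p - 4*s)*(2*p - s) + 2*(-p + 2*s)*(-p^2 + p*s + 6*s^2))/(-p^2 + p*s + 6*s^2)^2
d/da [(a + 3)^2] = 2*a + 6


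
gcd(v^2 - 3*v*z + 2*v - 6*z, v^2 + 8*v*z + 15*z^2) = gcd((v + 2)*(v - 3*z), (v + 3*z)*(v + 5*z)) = 1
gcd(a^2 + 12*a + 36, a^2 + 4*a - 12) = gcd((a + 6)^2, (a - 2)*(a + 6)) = a + 6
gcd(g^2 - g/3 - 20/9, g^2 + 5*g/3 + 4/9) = g + 4/3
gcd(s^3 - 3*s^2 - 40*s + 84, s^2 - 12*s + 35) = s - 7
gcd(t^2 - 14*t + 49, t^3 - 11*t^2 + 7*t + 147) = t^2 - 14*t + 49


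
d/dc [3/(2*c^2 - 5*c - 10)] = 3*(5 - 4*c)/(-2*c^2 + 5*c + 10)^2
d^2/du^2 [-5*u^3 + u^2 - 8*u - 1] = 2 - 30*u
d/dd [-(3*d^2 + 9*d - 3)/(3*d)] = -1 - 1/d^2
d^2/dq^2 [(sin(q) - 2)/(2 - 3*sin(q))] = 4*(-3*sin(q)^2 - 2*sin(q) + 6)/(3*sin(q) - 2)^3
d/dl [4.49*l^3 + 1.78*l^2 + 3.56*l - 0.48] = 13.47*l^2 + 3.56*l + 3.56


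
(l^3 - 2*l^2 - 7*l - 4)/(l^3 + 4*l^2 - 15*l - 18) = (l^2 - 3*l - 4)/(l^2 + 3*l - 18)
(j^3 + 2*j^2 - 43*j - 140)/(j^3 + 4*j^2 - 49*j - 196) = (j + 5)/(j + 7)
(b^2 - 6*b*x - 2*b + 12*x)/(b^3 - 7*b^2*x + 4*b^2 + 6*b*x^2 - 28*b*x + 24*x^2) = (2 - b)/(-b^2 + b*x - 4*b + 4*x)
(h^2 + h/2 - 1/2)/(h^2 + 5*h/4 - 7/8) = 4*(h + 1)/(4*h + 7)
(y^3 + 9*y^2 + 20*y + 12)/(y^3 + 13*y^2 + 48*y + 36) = (y + 2)/(y + 6)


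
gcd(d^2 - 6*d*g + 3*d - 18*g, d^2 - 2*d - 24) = 1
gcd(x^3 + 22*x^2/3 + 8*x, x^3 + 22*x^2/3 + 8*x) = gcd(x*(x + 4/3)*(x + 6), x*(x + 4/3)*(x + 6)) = x^3 + 22*x^2/3 + 8*x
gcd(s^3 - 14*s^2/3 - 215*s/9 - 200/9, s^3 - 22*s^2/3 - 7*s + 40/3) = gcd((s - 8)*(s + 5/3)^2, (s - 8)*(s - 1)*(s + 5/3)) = s^2 - 19*s/3 - 40/3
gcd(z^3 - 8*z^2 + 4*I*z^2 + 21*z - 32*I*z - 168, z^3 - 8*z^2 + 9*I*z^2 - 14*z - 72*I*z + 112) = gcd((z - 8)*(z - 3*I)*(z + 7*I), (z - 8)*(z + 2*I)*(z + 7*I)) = z^2 + z*(-8 + 7*I) - 56*I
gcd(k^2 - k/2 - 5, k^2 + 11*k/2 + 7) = k + 2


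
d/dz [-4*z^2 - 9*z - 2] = -8*z - 9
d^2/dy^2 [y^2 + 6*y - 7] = 2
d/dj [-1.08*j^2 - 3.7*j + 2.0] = -2.16*j - 3.7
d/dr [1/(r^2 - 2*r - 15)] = 2*(1 - r)/(-r^2 + 2*r + 15)^2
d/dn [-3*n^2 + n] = 1 - 6*n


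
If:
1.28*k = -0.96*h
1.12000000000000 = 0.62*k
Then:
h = -2.41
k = 1.81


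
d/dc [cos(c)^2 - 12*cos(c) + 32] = 2*(6 - cos(c))*sin(c)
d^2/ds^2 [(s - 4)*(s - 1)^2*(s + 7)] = 12*s^2 + 6*s - 66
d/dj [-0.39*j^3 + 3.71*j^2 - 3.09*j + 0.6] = -1.17*j^2 + 7.42*j - 3.09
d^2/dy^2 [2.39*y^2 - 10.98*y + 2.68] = 4.78000000000000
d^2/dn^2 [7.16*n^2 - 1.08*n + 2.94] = 14.3200000000000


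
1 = 1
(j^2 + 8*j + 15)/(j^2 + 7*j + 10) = (j + 3)/(j + 2)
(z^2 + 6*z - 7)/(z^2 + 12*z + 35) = (z - 1)/(z + 5)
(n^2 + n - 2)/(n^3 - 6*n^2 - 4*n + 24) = (n - 1)/(n^2 - 8*n + 12)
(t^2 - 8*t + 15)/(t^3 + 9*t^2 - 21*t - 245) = (t - 3)/(t^2 + 14*t + 49)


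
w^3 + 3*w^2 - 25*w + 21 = (w - 3)*(w - 1)*(w + 7)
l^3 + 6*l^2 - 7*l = l*(l - 1)*(l + 7)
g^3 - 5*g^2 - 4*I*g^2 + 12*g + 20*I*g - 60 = (g - 5)*(g - 6*I)*(g + 2*I)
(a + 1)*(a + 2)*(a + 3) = a^3 + 6*a^2 + 11*a + 6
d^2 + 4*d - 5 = (d - 1)*(d + 5)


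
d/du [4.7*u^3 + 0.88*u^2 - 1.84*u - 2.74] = 14.1*u^2 + 1.76*u - 1.84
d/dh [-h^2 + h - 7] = 1 - 2*h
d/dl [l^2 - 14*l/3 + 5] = 2*l - 14/3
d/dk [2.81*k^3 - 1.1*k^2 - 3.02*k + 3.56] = 8.43*k^2 - 2.2*k - 3.02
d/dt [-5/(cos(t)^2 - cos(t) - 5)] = 5*(1 - 2*cos(t))*sin(t)/(sin(t)^2 + cos(t) + 4)^2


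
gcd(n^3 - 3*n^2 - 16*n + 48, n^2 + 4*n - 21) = n - 3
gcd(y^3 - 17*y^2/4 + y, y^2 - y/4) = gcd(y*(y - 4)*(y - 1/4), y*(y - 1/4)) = y^2 - y/4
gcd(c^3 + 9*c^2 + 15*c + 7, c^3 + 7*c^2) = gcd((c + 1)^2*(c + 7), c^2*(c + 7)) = c + 7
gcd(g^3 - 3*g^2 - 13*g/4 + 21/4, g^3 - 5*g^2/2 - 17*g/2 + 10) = g - 1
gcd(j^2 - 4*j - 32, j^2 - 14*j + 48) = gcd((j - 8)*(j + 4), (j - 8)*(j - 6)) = j - 8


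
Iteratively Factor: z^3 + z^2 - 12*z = (z + 4)*(z^2 - 3*z) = z*(z + 4)*(z - 3)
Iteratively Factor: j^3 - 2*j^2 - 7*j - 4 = (j - 4)*(j^2 + 2*j + 1) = (j - 4)*(j + 1)*(j + 1)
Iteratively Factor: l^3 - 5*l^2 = (l)*(l^2 - 5*l) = l^2*(l - 5)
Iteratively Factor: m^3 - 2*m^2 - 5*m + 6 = (m + 2)*(m^2 - 4*m + 3) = (m - 3)*(m + 2)*(m - 1)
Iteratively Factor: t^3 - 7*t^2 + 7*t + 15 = (t + 1)*(t^2 - 8*t + 15) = (t - 3)*(t + 1)*(t - 5)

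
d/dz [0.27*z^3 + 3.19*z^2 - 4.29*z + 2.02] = 0.81*z^2 + 6.38*z - 4.29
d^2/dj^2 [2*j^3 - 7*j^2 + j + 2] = 12*j - 14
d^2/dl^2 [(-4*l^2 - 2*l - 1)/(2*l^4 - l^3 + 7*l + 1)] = 6*(-16*l^8 - 8*l^7 - 4*l^6 + 120*l^5 + 30*l^4 - 10*l^3 + 7*l^2 - l - 13)/(8*l^12 - 12*l^11 + 6*l^10 + 83*l^9 - 72*l^8 + 9*l^7 + 297*l^6 - 63*l^5 - 36*l^4 + 340*l^3 + 147*l^2 + 21*l + 1)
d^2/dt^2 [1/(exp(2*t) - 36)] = 4*(exp(2*t) + 36)*exp(2*t)/(exp(2*t) - 36)^3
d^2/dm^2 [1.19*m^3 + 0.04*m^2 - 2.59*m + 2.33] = 7.14*m + 0.08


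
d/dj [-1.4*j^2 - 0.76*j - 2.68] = -2.8*j - 0.76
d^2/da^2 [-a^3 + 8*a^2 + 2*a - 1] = 16 - 6*a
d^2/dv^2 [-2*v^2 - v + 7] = -4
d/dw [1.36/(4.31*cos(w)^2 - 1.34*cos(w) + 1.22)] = (11.7232*cos(w) - 1.8224)*sin(w)/(4.31*cos(w)^2 - 1.34*cos(w) + 1.22)^2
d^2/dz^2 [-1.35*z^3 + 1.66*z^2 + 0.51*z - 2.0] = 3.32 - 8.1*z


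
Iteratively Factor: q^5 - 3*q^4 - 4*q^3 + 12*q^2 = (q - 2)*(q^4 - q^3 - 6*q^2) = (q - 2)*(q + 2)*(q^3 - 3*q^2) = q*(q - 2)*(q + 2)*(q^2 - 3*q) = q^2*(q - 2)*(q + 2)*(q - 3)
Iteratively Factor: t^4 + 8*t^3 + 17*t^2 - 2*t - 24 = (t + 4)*(t^3 + 4*t^2 + t - 6) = (t + 2)*(t + 4)*(t^2 + 2*t - 3) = (t - 1)*(t + 2)*(t + 4)*(t + 3)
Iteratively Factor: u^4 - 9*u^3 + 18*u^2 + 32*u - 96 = (u + 2)*(u^3 - 11*u^2 + 40*u - 48) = (u - 4)*(u + 2)*(u^2 - 7*u + 12) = (u - 4)*(u - 3)*(u + 2)*(u - 4)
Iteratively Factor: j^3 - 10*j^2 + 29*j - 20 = (j - 5)*(j^2 - 5*j + 4) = (j - 5)*(j - 1)*(j - 4)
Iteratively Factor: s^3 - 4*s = (s + 2)*(s^2 - 2*s) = (s - 2)*(s + 2)*(s)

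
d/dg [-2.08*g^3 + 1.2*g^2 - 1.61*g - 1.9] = -6.24*g^2 + 2.4*g - 1.61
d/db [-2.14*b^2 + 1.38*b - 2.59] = 1.38 - 4.28*b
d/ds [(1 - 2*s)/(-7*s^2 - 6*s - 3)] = 2*(-7*s^2 + 7*s + 6)/(49*s^4 + 84*s^3 + 78*s^2 + 36*s + 9)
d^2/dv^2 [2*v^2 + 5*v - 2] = 4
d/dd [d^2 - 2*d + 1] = 2*d - 2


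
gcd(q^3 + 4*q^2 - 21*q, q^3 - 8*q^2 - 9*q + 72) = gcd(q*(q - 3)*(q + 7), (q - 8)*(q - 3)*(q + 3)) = q - 3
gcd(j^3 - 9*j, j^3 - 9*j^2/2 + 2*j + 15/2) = j - 3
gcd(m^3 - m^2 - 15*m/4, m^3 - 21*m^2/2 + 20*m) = m^2 - 5*m/2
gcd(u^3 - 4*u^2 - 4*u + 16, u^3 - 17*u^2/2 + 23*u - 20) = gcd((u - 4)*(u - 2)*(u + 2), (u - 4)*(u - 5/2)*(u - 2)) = u^2 - 6*u + 8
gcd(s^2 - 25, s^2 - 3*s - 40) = s + 5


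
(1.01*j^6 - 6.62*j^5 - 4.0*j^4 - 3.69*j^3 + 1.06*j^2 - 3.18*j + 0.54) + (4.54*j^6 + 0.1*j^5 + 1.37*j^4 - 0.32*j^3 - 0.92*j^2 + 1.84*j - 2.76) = 5.55*j^6 - 6.52*j^5 - 2.63*j^4 - 4.01*j^3 + 0.14*j^2 - 1.34*j - 2.22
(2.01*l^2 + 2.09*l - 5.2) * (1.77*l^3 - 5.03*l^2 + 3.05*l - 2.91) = 3.5577*l^5 - 6.411*l^4 - 13.5862*l^3 + 26.6814*l^2 - 21.9419*l + 15.132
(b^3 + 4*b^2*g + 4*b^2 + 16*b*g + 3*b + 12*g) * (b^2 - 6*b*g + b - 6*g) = b^5 - 2*b^4*g + 5*b^4 - 24*b^3*g^2 - 10*b^3*g + 7*b^3 - 120*b^2*g^2 - 14*b^2*g + 3*b^2 - 168*b*g^2 - 6*b*g - 72*g^2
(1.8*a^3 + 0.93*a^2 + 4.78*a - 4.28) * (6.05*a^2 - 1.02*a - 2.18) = 10.89*a^5 + 3.7905*a^4 + 24.0464*a^3 - 32.797*a^2 - 6.0548*a + 9.3304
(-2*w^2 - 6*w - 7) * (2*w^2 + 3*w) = -4*w^4 - 18*w^3 - 32*w^2 - 21*w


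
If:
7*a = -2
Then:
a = -2/7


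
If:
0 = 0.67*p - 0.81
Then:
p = 1.21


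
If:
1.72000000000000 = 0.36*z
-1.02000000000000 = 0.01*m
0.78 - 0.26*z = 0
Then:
No Solution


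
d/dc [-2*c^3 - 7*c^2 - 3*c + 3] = -6*c^2 - 14*c - 3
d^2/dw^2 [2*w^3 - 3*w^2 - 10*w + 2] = 12*w - 6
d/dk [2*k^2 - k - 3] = 4*k - 1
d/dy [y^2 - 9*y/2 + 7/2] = 2*y - 9/2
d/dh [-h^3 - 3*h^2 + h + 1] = -3*h^2 - 6*h + 1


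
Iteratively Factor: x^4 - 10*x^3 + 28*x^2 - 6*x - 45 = (x - 3)*(x^3 - 7*x^2 + 7*x + 15) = (x - 5)*(x - 3)*(x^2 - 2*x - 3) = (x - 5)*(x - 3)^2*(x + 1)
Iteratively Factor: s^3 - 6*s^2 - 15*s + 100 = (s - 5)*(s^2 - s - 20) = (s - 5)^2*(s + 4)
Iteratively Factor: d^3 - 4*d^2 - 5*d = (d + 1)*(d^2 - 5*d) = (d - 5)*(d + 1)*(d)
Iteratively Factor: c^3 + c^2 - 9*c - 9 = (c + 3)*(c^2 - 2*c - 3) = (c + 1)*(c + 3)*(c - 3)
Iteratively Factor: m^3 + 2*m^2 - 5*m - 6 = (m - 2)*(m^2 + 4*m + 3) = (m - 2)*(m + 3)*(m + 1)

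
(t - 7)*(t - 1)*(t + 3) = t^3 - 5*t^2 - 17*t + 21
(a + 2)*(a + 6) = a^2 + 8*a + 12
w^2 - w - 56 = (w - 8)*(w + 7)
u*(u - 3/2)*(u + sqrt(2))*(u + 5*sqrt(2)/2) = u^4 - 3*u^3/2 + 7*sqrt(2)*u^3/2 - 21*sqrt(2)*u^2/4 + 5*u^2 - 15*u/2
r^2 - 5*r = r*(r - 5)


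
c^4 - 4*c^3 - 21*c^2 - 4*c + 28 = (c - 7)*(c - 1)*(c + 2)^2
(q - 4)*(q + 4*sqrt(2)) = q^2 - 4*q + 4*sqrt(2)*q - 16*sqrt(2)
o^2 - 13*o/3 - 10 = (o - 6)*(o + 5/3)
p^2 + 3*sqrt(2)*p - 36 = (p - 3*sqrt(2))*(p + 6*sqrt(2))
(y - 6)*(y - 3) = y^2 - 9*y + 18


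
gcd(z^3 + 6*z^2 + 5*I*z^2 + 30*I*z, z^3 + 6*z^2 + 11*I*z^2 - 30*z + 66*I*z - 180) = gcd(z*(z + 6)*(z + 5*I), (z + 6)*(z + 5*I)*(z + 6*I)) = z^2 + z*(6 + 5*I) + 30*I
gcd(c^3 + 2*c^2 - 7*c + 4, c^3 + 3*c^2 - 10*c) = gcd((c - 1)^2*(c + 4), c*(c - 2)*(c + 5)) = 1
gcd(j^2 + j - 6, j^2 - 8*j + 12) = j - 2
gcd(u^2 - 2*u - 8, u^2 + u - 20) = u - 4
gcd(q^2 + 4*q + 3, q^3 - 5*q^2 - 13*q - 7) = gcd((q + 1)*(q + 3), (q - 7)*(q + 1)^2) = q + 1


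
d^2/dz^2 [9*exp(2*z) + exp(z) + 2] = (36*exp(z) + 1)*exp(z)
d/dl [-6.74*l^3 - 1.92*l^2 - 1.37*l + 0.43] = -20.22*l^2 - 3.84*l - 1.37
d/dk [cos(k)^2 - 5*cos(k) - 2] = (5 - 2*cos(k))*sin(k)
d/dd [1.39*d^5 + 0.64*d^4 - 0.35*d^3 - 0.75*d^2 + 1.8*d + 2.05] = 6.95*d^4 + 2.56*d^3 - 1.05*d^2 - 1.5*d + 1.8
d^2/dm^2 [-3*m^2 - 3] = -6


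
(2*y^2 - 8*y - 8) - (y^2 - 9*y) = y^2 + y - 8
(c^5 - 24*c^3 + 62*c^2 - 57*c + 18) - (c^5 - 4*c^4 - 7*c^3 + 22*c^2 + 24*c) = 4*c^4 - 17*c^3 + 40*c^2 - 81*c + 18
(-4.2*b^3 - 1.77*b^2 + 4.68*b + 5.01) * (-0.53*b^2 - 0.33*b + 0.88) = 2.226*b^5 + 2.3241*b^4 - 5.5923*b^3 - 5.7573*b^2 + 2.4651*b + 4.4088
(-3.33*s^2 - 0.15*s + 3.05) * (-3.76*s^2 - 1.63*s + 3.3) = 12.5208*s^4 + 5.9919*s^3 - 22.2125*s^2 - 5.4665*s + 10.065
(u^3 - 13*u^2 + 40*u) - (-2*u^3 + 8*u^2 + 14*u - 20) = 3*u^3 - 21*u^2 + 26*u + 20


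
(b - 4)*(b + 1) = b^2 - 3*b - 4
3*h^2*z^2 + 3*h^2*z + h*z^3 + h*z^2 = z*(3*h + z)*(h*z + h)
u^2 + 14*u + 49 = (u + 7)^2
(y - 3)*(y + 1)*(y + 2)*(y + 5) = y^4 + 5*y^3 - 7*y^2 - 41*y - 30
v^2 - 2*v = v*(v - 2)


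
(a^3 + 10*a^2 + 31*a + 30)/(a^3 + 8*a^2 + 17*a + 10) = (a + 3)/(a + 1)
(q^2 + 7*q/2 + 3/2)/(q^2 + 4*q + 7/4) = 2*(q + 3)/(2*q + 7)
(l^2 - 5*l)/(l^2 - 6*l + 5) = l/(l - 1)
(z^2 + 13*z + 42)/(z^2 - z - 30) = (z^2 + 13*z + 42)/(z^2 - z - 30)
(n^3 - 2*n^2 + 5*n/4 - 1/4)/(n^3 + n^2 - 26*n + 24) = (n^2 - n + 1/4)/(n^2 + 2*n - 24)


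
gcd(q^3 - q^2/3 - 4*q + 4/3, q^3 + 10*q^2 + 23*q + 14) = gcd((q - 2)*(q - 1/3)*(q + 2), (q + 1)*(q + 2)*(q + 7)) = q + 2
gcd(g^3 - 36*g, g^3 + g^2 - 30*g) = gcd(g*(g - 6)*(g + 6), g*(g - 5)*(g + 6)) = g^2 + 6*g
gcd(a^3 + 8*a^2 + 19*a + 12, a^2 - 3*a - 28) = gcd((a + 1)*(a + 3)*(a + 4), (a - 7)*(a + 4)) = a + 4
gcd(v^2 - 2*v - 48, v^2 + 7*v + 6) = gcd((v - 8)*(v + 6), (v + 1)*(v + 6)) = v + 6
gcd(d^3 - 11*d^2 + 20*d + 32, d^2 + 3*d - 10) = 1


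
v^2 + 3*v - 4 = (v - 1)*(v + 4)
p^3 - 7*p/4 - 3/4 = (p - 3/2)*(p + 1/2)*(p + 1)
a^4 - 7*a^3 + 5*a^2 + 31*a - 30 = (a - 5)*(a - 3)*(a - 1)*(a + 2)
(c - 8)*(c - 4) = c^2 - 12*c + 32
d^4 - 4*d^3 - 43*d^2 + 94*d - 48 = (d - 8)*(d - 1)^2*(d + 6)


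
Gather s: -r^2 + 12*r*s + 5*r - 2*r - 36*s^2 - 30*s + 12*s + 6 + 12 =-r^2 + 3*r - 36*s^2 + s*(12*r - 18) + 18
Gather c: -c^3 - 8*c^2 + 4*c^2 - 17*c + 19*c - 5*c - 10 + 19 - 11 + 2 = -c^3 - 4*c^2 - 3*c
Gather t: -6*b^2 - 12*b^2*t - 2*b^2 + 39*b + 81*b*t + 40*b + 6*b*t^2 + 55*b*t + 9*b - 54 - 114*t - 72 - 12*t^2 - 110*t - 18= -8*b^2 + 88*b + t^2*(6*b - 12) + t*(-12*b^2 + 136*b - 224) - 144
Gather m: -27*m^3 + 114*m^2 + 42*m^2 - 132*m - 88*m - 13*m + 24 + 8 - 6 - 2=-27*m^3 + 156*m^2 - 233*m + 24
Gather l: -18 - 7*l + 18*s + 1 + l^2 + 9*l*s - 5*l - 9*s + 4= l^2 + l*(9*s - 12) + 9*s - 13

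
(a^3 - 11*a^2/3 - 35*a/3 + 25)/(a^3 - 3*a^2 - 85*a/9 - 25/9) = 3*(3*a^2 + 4*a - 15)/(9*a^2 + 18*a + 5)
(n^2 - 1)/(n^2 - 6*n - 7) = (n - 1)/(n - 7)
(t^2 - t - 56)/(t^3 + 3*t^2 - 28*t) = (t - 8)/(t*(t - 4))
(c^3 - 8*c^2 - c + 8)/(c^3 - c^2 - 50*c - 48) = (c - 1)/(c + 6)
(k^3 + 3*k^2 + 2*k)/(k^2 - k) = (k^2 + 3*k + 2)/(k - 1)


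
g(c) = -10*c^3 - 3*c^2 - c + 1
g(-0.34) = 1.39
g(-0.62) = 2.85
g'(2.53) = -208.21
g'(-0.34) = -2.43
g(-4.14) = 663.30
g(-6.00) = 2059.00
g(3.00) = -299.00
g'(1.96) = -128.01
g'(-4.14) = -490.35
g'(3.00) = -289.00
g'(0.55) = -13.38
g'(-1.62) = -70.01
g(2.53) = -182.68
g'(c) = -30*c^2 - 6*c - 1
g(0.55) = -2.12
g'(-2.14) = -125.55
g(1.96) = -87.78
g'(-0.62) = -8.81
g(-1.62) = 37.26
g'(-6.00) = -1045.00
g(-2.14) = 87.40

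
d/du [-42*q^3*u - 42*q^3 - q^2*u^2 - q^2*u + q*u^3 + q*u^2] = q*(-42*q^2 - 2*q*u - q + 3*u^2 + 2*u)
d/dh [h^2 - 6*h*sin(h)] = -6*h*cos(h) + 2*h - 6*sin(h)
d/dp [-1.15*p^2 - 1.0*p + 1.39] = -2.3*p - 1.0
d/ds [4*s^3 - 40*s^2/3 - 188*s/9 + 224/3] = 12*s^2 - 80*s/3 - 188/9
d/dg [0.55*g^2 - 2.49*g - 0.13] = 1.1*g - 2.49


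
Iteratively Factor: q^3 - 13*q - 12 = (q + 3)*(q^2 - 3*q - 4) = (q + 1)*(q + 3)*(q - 4)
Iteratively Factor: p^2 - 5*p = (p)*(p - 5)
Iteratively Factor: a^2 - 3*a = (a)*(a - 3)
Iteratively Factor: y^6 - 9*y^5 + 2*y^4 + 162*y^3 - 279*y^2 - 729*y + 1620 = (y + 3)*(y^5 - 12*y^4 + 38*y^3 + 48*y^2 - 423*y + 540) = (y - 4)*(y + 3)*(y^4 - 8*y^3 + 6*y^2 + 72*y - 135) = (y - 4)*(y - 3)*(y + 3)*(y^3 - 5*y^2 - 9*y + 45) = (y - 5)*(y - 4)*(y - 3)*(y + 3)*(y^2 - 9) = (y - 5)*(y - 4)*(y - 3)*(y + 3)^2*(y - 3)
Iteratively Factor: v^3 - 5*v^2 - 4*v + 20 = (v - 2)*(v^2 - 3*v - 10) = (v - 2)*(v + 2)*(v - 5)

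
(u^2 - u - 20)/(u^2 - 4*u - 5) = (u + 4)/(u + 1)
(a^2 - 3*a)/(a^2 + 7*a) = (a - 3)/(a + 7)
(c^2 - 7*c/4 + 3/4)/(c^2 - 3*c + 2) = (c - 3/4)/(c - 2)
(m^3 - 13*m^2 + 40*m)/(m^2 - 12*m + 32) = m*(m - 5)/(m - 4)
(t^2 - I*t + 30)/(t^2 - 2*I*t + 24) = (t + 5*I)/(t + 4*I)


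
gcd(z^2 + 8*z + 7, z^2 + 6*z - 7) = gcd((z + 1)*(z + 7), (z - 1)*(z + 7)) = z + 7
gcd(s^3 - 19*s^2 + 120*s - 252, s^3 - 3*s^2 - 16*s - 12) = s - 6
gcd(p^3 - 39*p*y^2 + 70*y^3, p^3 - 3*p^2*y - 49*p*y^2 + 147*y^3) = p + 7*y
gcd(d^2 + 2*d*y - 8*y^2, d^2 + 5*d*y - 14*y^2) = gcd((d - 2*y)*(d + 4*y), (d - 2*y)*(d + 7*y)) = -d + 2*y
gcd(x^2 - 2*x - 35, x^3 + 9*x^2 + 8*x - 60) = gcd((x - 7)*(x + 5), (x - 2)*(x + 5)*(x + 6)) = x + 5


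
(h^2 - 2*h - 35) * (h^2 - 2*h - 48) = h^4 - 4*h^3 - 79*h^2 + 166*h + 1680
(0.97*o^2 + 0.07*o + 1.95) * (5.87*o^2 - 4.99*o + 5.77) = 5.6939*o^4 - 4.4294*o^3 + 16.6941*o^2 - 9.3266*o + 11.2515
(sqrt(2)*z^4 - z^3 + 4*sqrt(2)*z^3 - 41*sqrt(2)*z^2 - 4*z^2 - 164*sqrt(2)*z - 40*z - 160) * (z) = sqrt(2)*z^5 - z^4 + 4*sqrt(2)*z^4 - 41*sqrt(2)*z^3 - 4*z^3 - 164*sqrt(2)*z^2 - 40*z^2 - 160*z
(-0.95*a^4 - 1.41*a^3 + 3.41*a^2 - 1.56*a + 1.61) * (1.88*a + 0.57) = -1.786*a^5 - 3.1923*a^4 + 5.6071*a^3 - 0.9891*a^2 + 2.1376*a + 0.9177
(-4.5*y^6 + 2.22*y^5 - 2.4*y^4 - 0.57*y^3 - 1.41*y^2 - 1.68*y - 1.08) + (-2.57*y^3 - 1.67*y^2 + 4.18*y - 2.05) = -4.5*y^6 + 2.22*y^5 - 2.4*y^4 - 3.14*y^3 - 3.08*y^2 + 2.5*y - 3.13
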